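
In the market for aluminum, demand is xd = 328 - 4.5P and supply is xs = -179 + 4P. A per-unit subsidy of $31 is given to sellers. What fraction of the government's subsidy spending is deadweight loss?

Pre-subsidy: 328 - 4.5P = -179 + 4P gives P* = 1014/17, x* = 1013/17.
With the subsidy, sellers receive Ps = Pb + 31 for each unit, where Pb is the price buyers pay.
Supply in terms of Pb becomes xs = -179 + 4(Pb + 31) = -55 + 4Pb. Setting this equal to demand: 328 - 4.5Pb = -55 + 4Pb, so Pb = 766/17.
Sellers receive Ps = 766/17 + 31 = 1293/17; x' = 328 − 4.5·(766/17) = 2129/17.
ΔCS = ½(1013/17 + 2129/17)(1014/17 − 766/17) = 389608/289; ΔPS = ½(1013/17 + 2129/17)(1293/17 − 1014/17) = 438309/289.
Government spending = 31 × 2129/17 = 65999/17.
DWL = ½ × 31 × (2129/17 − 1013/17) = 17298/17; fraction = (17298/17) / (65999/17) = 558/2129.

DWL / government spending = 558/2129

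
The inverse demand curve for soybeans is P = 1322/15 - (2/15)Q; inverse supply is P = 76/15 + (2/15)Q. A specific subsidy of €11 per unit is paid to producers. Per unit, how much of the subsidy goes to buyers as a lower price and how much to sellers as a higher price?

Pre-subsidy: 1322/15 - (2/15)Q = 76/15 + (2/15)Q gives Q* = 311.5 and P* = 46.6.
With the subsidy, sellers receive Ps = Pb + 11 for each unit, where Pb is the price buyers pay.
On the curves, Pb = 1322/15 - (2/15)Q and Ps = 76/15 + (2/15)Q; the wedge Ps − Pb = 11 gives 76/15 + (2/15)Q − (1322/15 - (2/15)Q) = 11, so Q' = 352.75.
Then Pb = 1322/15 − (2/15)·352.75 = 41.1 and Ps = 76/15 + (2/15)·352.75 = 52.1.
Buyers' price falls by P* − Pb = 46.6 − 41.1 = 5.5; sellers' price rises by Ps − P* = 52.1 − 46.6 = 5.5.

Buyers gain €5.5 per unit; sellers gain €5.5 per unit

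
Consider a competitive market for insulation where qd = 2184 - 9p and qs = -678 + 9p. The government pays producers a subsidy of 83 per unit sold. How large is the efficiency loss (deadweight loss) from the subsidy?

Pre-subsidy: 2184 - 9p = -678 + 9p gives p* = 159, q* = 753.
With the subsidy, sellers receive ps = pb + 83 for each unit, where pb is the price buyers pay.
Supply in terms of pb becomes qs = -678 + 9(pb + 83) = 69 + 9pb. Setting this equal to demand: 2184 - 9pb = 69 + 9pb, so pb = 117.5.
Sellers receive ps = 117.5 + 83 = 200.5; q' = 2184 − 9·117.5 = 1126.5.
The subsidy expands output by 1126.5 − 753 = 373.5 past the efficient level; on those units the gap between marginal cost and willingness to pay runs from 0 up to 83.
DWL = ½ × 83 × 373.5 = 15500.25.

Deadweight loss = 15500.25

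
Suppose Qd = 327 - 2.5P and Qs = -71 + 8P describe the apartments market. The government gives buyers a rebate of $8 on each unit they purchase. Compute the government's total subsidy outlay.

Government cost = 41576/21

Pre-subsidy: 327 - 2.5P = -71 + 8P gives P* = 796/21, Q* = 4877/21.
With the rebate, buyers effectively pay Pb = Ps − 8, where Ps is the price sellers receive.
Demand in terms of Ps becomes Qd = 327 − 2.5(Ps − 8) = 347 - 2.5Ps. Setting this equal to supply: 347 - 2.5Ps = -71 + 8Ps, so Ps = 836/21.
Buyers pay Pb = 836/21 − 8 = 668/21; Q' = -71 + 8·(836/21) = 5197/21.
Government outlay = subsidy × quantity = 8 × 5197/21 = 41576/21.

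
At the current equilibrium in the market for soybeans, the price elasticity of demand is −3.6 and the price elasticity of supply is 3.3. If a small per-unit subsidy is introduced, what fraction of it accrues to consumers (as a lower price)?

Consumer share = 11/23

For a small subsidy around the equilibrium, the benefit split depends on the relative slopes, which at a point are proportional to the elasticities.
Buyer share = εs/(εs + |εd|) = 3.3/(3.3 + 3.6) = 11/23; seller share = |εd|/(εs + |εd|) = 12/23.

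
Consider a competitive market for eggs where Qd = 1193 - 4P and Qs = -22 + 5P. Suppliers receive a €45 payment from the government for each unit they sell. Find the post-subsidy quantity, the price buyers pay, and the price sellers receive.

Pre-subsidy: 1193 - 4P = -22 + 5P gives P* = 135, Q* = 653.
With the subsidy, sellers receive Ps = Pb + 45 for each unit, where Pb is the price buyers pay.
Supply in terms of Pb becomes Qs = -22 + 5(Pb + 45) = 203 + 5Pb. Setting this equal to demand: 1193 - 4Pb = 203 + 5Pb, so Pb = 110.
Sellers receive Ps = 110 + 45 = 155; Q' = 1193 − 4·110 = 753.

Q' = 753; buyers pay €110; sellers receive €155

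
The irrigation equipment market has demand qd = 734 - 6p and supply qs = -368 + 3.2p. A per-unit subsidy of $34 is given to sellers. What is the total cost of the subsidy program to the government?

Government cost = 67456/23

Pre-subsidy: 734 - 6p = -368 + 3.2p gives p* = 2755/23, q* = 352/23.
With the subsidy, sellers receive ps = pb + 34 for each unit, where pb is the price buyers pay.
Supply in terms of pb becomes qs = -368 + 3.2(pb + 34) = -259.2 + 3.2pb. Setting this equal to demand: 734 - 6pb = -259.2 + 3.2pb, so pb = 2483/23.
Sellers receive ps = 2483/23 + 34 = 3265/23; q' = 734 − 6·(2483/23) = 1984/23.
Government outlay = subsidy × quantity = 34 × 1984/23 = 67456/23.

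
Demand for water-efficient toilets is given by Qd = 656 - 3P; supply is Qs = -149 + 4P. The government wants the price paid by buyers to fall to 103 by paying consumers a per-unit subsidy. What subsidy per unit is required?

At a buyer price of 103, quantity demanded is 656 − 3·103 = 347.
Sellers supply 347 only when they receive Ps with -149 + 4·Ps = 347, i.e. Ps = 124.
s = Ps − Pb = 124 − 103 = 21.

Required subsidy s = 21 per unit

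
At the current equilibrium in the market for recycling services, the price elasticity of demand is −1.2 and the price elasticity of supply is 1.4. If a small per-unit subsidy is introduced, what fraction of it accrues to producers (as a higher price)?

For a small subsidy around the equilibrium, the benefit split depends on the relative slopes, which at a point are proportional to the elasticities.
Buyer share = εs/(εs + |εd|) = 1.4/(1.4 + 1.2) = 7/13; seller share = |εd|/(εs + |εd|) = 6/13.
So producers capture 6/13 of the subsidy.

Producer share = 6/13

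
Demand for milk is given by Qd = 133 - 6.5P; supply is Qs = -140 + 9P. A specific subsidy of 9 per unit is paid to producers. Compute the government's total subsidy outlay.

Government cost = 14643/31

Pre-subsidy: 133 - 6.5P = -140 + 9P gives P* = 546/31, Q* = 574/31.
With the subsidy, sellers receive Ps = Pb + 9 for each unit, where Pb is the price buyers pay.
Supply in terms of Pb becomes Qs = -140 + 9(Pb + 9) = -59 + 9Pb. Setting this equal to demand: 133 - 6.5Pb = -59 + 9Pb, so Pb = 384/31.
Sellers receive Ps = 384/31 + 9 = 663/31; Q' = 133 − 6.5·(384/31) = 1627/31.
Government outlay = subsidy × quantity = 9 × 1627/31 = 14643/31.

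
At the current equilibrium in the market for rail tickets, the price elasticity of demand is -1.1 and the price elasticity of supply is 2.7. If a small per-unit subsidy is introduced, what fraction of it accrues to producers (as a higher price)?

Producer share = 11/38

For a small subsidy around the equilibrium, the benefit split depends on the relative slopes, which at a point are proportional to the elasticities.
Buyer share = εs/(εs + |εd|) = 2.7/(2.7 + 1.1) = 27/38; seller share = |εd|/(εs + |εd|) = 11/38.
So producers capture 11/38 of the subsidy.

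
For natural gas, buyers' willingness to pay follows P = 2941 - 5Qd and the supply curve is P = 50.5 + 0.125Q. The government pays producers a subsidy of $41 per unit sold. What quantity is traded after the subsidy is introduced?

Q' = 572

Pre-subsidy: 2941 - 5Q = 50.5 + 0.125Q gives Q* = 564 and P* = 121.
With the subsidy, sellers receive Ps = Pb + 41 for each unit, where Pb is the price buyers pay.
On the curves, Pb = 2941 - 5Q and Ps = 50.5 + 0.125Q; the wedge Ps − Pb = 41 gives 50.5 + 0.125Q − (2941 - 5Q) = 41, so Q' = 572.
Then Pb = 2941 − 5·572 = 81 and Ps = 50.5 + 0.125·572 = 122.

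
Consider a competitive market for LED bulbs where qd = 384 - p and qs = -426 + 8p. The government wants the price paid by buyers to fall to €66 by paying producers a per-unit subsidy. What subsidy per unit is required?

Required subsidy s = €27 per unit

At a buyer price of 66, quantity demanded is 384 − 1·66 = 318.
Sellers supply 318 only when they receive ps with -426 + 8·ps = 318, i.e. ps = 93.
s = ps − pb = 93 − 66 = 27.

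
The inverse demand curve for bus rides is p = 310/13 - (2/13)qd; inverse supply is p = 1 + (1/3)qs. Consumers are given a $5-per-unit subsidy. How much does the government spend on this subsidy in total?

Pre-subsidy: 310/13 - (2/13)q = 1 + (1/3)q gives q* = 891/19 and p* = 316/19.
With the rebate, buyers effectively pay pb = ps − 5, where ps is the price sellers receive.
On the curves, pb = 310/13 - (2/13)q and ps = 1 + (1/3)q; the wedge ps − pb = 5 gives 1 + (1/3)q − (310/13 - (2/13)q) = 5, so q' = 1086/19.
Then pb = 310/13 − (2/13)·(1086/19) = 286/19 and ps = 1 + (1/3)·(1086/19) = 381/19.
Government outlay = subsidy × quantity = 5 × 1086/19 = 5430/19.

Government cost = 5430/19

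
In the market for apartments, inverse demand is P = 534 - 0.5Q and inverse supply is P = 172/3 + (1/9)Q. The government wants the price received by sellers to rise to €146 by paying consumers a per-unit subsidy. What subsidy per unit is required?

At a seller price of 146, quantity supplied is -516 + 9·146 = 798.
Buyers absorb 798 only when they pay Pb = 534 − 0.5·798 = 135.
s = Ps − Pb = 146 − 135 = 11.

Required subsidy s = €11 per unit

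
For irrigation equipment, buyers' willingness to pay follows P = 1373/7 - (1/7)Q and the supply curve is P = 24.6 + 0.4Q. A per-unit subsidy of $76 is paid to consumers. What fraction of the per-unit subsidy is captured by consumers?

Pre-subsidy: 1373/7 - (1/7)Q = 24.6 + 0.4Q gives Q* = 316 and P* = 151.
With the rebate, buyers effectively pay Pb = Ps − 76, where Ps is the price sellers receive.
On the curves, Pb = 1373/7 - (1/7)Q and Ps = 24.6 + 0.4Q; the wedge Ps − Pb = 76 gives 24.6 + 0.4Q − (1373/7 - (1/7)Q) = 76, so Q' = 456.
Then Pb = 1373/7 − (1/7)·456 = 131 and Ps = 24.6 + 0.4·456 = 207.
Buyers' price falls by P* − Pb = 151 − 131 = 20; sellers' price rises by Ps − P* = 207 − 151 = 56.
So consumers capture 20/76 = 5/19 of each unit of subsidy.

Consumer share = 5/19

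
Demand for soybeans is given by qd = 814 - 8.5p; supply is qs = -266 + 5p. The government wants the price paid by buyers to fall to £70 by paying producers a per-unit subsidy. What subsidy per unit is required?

Required subsidy s = £27 per unit

At a buyer price of 70, quantity demanded is 814 − 8.5·70 = 219.
Sellers supply 219 only when they receive ps with -266 + 5·ps = 219, i.e. ps = 97.
s = ps − pb = 97 − 70 = 27.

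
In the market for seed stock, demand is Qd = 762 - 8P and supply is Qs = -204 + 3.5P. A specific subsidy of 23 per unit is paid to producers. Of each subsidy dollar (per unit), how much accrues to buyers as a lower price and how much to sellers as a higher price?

Pre-subsidy: 762 - 8P = -204 + 3.5P gives P* = 84, Q* = 90.
With the subsidy, sellers receive Ps = Pb + 23 for each unit, where Pb is the price buyers pay.
Supply in terms of Pb becomes Qs = -204 + 3.5(Pb + 23) = -123.5 + 3.5Pb. Setting this equal to demand: 762 - 8Pb = -123.5 + 3.5Pb, so Pb = 77.
Sellers receive Ps = 77 + 23 = 100; Q' = 762 − 8·77 = 146.
Buyers' price falls by P* − Pb = 84 − 77 = 7; sellers' price rises by Ps − P* = 100 − 84 = 16.

Buyers gain 7 per unit; sellers gain 16 per unit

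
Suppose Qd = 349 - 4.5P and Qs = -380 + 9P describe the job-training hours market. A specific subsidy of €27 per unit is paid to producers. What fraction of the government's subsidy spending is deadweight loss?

DWL / government spending = 81/374

Pre-subsidy: 349 - 4.5P = -380 + 9P gives P* = 54, Q* = 106.
With the subsidy, sellers receive Ps = Pb + 27 for each unit, where Pb is the price buyers pay.
Supply in terms of Pb becomes Qs = -380 + 9(Pb + 27) = -137 + 9Pb. Setting this equal to demand: 349 - 4.5Pb = -137 + 9Pb, so Pb = 36.
Sellers receive Ps = 36 + 27 = 63; Q' = 349 − 4.5·36 = 187.
ΔCS = ½(106 + 187)(54 − 36) = 2637; ΔPS = ½(106 + 187)(63 − 54) = 1318.5.
Government spending = 27 × 187 = 5049.
DWL = ½ × 27 × (187 − 106) = 1093.5; fraction = 1093.5 / 5049 = 81/374.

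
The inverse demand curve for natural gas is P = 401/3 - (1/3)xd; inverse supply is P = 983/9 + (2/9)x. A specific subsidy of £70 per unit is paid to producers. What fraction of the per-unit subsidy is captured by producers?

Producer share = 0.4

Pre-subsidy: 401/3 - (1/3)x = 983/9 + (2/9)x gives x* = 44 and P* = 119.
With the subsidy, sellers receive Ps = Pb + 70 for each unit, where Pb is the price buyers pay.
On the curves, Pb = 401/3 - (1/3)x and Ps = 983/9 + (2/9)x; the wedge Ps − Pb = 70 gives 983/9 + (2/9)x − (401/3 - (1/3)x) = 70, so x' = 170.
Then Pb = 401/3 − (1/3)·170 = 77 and Ps = 983/9 + (2/9)·170 = 147.
Buyers' price falls by P* − Pb = 119 − 77 = 42; sellers' price rises by Ps − P* = 147 − 119 = 28.
So producers capture 28/70 = 0.4 of each unit of subsidy.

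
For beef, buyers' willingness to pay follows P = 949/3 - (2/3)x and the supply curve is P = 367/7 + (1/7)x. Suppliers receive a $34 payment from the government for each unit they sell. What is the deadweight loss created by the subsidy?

Pre-subsidy: 949/3 - (2/3)x = 367/7 + (1/7)x gives x* = 326 and P* = 99.
With the subsidy, sellers receive Ps = Pb + 34 for each unit, where Pb is the price buyers pay.
On the curves, Pb = 949/3 - (2/3)x and Ps = 367/7 + (1/7)x; the wedge Ps − Pb = 34 gives 367/7 + (1/7)x − (949/3 - (2/3)x) = 34, so x' = 368.
Then Pb = 949/3 − (2/3)·368 = 71 and Ps = 367/7 + (1/7)·368 = 105.
The subsidy expands output by 368 − 326 = 42 past the efficient level; on those units the gap between marginal cost and willingness to pay runs from 0 up to 34.
DWL = ½ × 34 × 42 = 714.

Deadweight loss = $714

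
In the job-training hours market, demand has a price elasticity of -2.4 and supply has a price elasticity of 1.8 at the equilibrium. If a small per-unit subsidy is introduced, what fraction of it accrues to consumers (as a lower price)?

For a small subsidy around the equilibrium, the benefit split depends on the relative slopes, which at a point are proportional to the elasticities.
Buyer share = εs/(εs + |εd|) = 1.8/(1.8 + 2.4) = 3/7; seller share = |εd|/(εs + |εd|) = 4/7.

Consumer share = 3/7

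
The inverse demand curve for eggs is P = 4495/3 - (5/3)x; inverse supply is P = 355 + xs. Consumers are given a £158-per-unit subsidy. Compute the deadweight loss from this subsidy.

Pre-subsidy: 4495/3 - (5/3)x = 355 + x gives x* = 428.75 and P* = 783.75.
With the rebate, buyers effectively pay Pb = Ps − 158, where Ps is the price sellers receive.
On the curves, Pb = 4495/3 - (5/3)x and Ps = 355 + x; the wedge Ps − Pb = 158 gives 355 + x − (4495/3 - (5/3)x) = 158, so x' = 488.
Then Pb = 4495/3 − (5/3)·488 = 685 and Ps = 355 + 1·488 = 843.
The subsidy expands output by 488 − 428.75 = 59.25 past the efficient level; on those units the gap between marginal cost and willingness to pay runs from 0 up to 158.
DWL = ½ × 158 × 59.25 = 4680.75.

Deadweight loss = £4680.75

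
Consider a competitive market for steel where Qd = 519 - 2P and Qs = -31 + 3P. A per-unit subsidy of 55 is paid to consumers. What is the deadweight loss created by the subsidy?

Pre-subsidy: 519 - 2P = -31 + 3P gives P* = 110, Q* = 299.
With the rebate, buyers effectively pay Pb = Ps − 55, where Ps is the price sellers receive.
Demand in terms of Ps becomes Qd = 519 − 2(Ps − 55) = 629 - 2Ps. Setting this equal to supply: 629 - 2Ps = -31 + 3Ps, so Ps = 132.
Buyers pay Pb = 132 − 55 = 77; Q' = -31 + 3·132 = 365.
The subsidy expands output by 365 − 299 = 66 past the efficient level; on those units the gap between marginal cost and willingness to pay runs from 0 up to 55.
DWL = ½ × 55 × 66 = 1815.

Deadweight loss = 1815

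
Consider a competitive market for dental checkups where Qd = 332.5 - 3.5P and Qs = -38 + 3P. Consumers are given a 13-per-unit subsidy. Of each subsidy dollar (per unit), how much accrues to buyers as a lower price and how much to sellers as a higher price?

Pre-subsidy: 332.5 - 3.5P = -38 + 3P gives P* = 57, Q* = 133.
With the rebate, buyers effectively pay Pb = Ps − 13, where Ps is the price sellers receive.
Demand in terms of Ps becomes Qd = 332.5 − 3.5(Ps − 13) = 378 - 3.5Ps. Setting this equal to supply: 378 - 3.5Ps = -38 + 3Ps, so Ps = 64.
Buyers pay Pb = 64 − 13 = 51; Q' = -38 + 3·64 = 154.
Buyers' price falls by P* − Pb = 57 − 51 = 6; sellers' price rises by Ps − P* = 64 − 57 = 7.

Buyers gain 6 per unit; sellers gain 7 per unit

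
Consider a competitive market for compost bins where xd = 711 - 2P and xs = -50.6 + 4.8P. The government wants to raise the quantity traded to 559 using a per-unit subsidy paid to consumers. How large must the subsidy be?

Required subsidy s = 51 per unit

At x = 559, invert demand for the buyer price: Pb = (711 − 559)/2 = 76; invert supply for the seller price: Ps = (559 − (-50.6))/4.8 = 127.
The subsidy must fill the gap: s = Ps − Pb = 127 − 76 = 51.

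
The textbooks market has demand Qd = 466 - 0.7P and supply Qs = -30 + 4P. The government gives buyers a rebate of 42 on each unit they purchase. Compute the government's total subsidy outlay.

Government cost = 823452/47

Pre-subsidy: 466 - 0.7P = -30 + 4P gives P* = 4960/47, Q* = 18430/47.
With the rebate, buyers effectively pay Pb = Ps − 42, where Ps is the price sellers receive.
Demand in terms of Ps becomes Qd = 466 − 0.7(Ps − 42) = 495.4 - 0.7Ps. Setting this equal to supply: 495.4 - 0.7Ps = -30 + 4Ps, so Ps = 5254/47.
Buyers pay Pb = 5254/47 − 42 = 3280/47; Q' = -30 + 4·(5254/47) = 19606/47.
Government outlay = subsidy × quantity = 42 × 19606/47 = 823452/47.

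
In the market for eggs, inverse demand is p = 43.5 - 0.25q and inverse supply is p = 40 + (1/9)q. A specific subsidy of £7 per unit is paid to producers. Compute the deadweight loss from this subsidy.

Pre-subsidy: 43.5 - 0.25q = 40 + (1/9)q gives q* = 126/13 and p* = 534/13.
With the subsidy, sellers receive ps = pb + 7 for each unit, where pb is the price buyers pay.
On the curves, pb = 43.5 - 0.25q and ps = 40 + (1/9)q; the wedge ps − pb = 7 gives 40 + (1/9)q − (43.5 - 0.25q) = 7, so q' = 378/13.
Then pb = 43.5 − 0.25·(378/13) = 471/13 and ps = 40 + (1/9)·(378/13) = 562/13.
The subsidy expands output by 378/13 − 126/13 = 252/13 past the efficient level; on those units the gap between marginal cost and willingness to pay runs from 0 up to 7.
DWL = ½ × 7 × 252/13 = 882/13.

Deadweight loss = 882/13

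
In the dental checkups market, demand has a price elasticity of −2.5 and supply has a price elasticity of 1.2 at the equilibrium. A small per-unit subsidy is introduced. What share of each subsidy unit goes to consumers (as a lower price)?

Consumer share = 12/37

For a small subsidy around the equilibrium, the benefit split depends on the relative slopes, which at a point are proportional to the elasticities.
Buyer share = εs/(εs + |εd|) = 1.2/(1.2 + 2.5) = 12/37; seller share = |εd|/(εs + |εd|) = 25/37.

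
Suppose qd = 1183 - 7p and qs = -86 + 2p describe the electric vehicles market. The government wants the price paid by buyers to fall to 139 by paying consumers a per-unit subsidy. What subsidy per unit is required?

Required subsidy s = 9 per unit

At a buyer price of 139, quantity demanded is 1183 − 7·139 = 210.
Sellers supply 210 only when they receive ps with -86 + 2·ps = 210, i.e. ps = 148.
s = ps − pb = 148 − 139 = 9.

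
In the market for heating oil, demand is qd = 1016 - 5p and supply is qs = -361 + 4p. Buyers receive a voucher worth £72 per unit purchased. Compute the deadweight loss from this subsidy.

Deadweight loss = £5760

Pre-subsidy: 1016 - 5p = -361 + 4p gives p* = 153, q* = 251.
With the rebate, buyers effectively pay pb = ps − 72, where ps is the price sellers receive.
Demand in terms of ps becomes qd = 1016 − 5(ps − 72) = 1376 - 5ps. Setting this equal to supply: 1376 - 5ps = -361 + 4ps, so ps = 193.
Buyers pay pb = 193 − 72 = 121; q' = -361 + 4·193 = 411.
The subsidy expands output by 411 − 251 = 160 past the efficient level; on those units the gap between marginal cost and willingness to pay runs from 0 up to 72.
DWL = ½ × 72 × 160 = 5760.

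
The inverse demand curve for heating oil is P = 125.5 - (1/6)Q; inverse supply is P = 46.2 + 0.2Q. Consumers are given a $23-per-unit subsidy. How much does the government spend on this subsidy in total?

Pre-subsidy: 125.5 - (1/6)Q = 46.2 + 0.2Q gives Q* = 2379/11 and P* = 984/11.
With the rebate, buyers effectively pay Pb = Ps − 23, where Ps is the price sellers receive.
On the curves, Pb = 125.5 - (1/6)Q and Ps = 46.2 + 0.2Q; the wedge Ps − Pb = 23 gives 46.2 + 0.2Q − (125.5 - (1/6)Q) = 23, so Q' = 279.
Then Pb = 125.5 − (1/6)·279 = 79 and Ps = 46.2 + 0.2·279 = 102.
Government outlay = subsidy × quantity = 23 × 279 = 6417.

Government cost = $6417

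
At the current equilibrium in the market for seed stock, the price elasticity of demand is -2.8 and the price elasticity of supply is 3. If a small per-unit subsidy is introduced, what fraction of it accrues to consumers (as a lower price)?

For a small subsidy around the equilibrium, the benefit split depends on the relative slopes, which at a point are proportional to the elasticities.
Buyer share = εs/(εs + |εd|) = 3/(3 + 2.8) = 15/29; seller share = |εd|/(εs + |εd|) = 14/29.

Consumer share = 15/29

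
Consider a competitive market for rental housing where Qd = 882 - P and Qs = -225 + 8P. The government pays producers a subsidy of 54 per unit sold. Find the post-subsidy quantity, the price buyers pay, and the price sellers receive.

Q' = 807; buyers pay 75; sellers receive 129

Pre-subsidy: 882 - P = -225 + 8P gives P* = 123, Q* = 759.
With the subsidy, sellers receive Ps = Pb + 54 for each unit, where Pb is the price buyers pay.
Supply in terms of Pb becomes Qs = -225 + 8(Pb + 54) = 207 + 8Pb. Setting this equal to demand: 882 - Pb = 207 + 8Pb, so Pb = 75.
Sellers receive Ps = 75 + 54 = 129; Q' = 882 − 1·75 = 807.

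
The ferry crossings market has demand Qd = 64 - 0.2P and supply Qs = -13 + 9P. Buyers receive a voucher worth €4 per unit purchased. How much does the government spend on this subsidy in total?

Pre-subsidy: 64 - 0.2P = -13 + 9P gives P* = 385/46, Q* = 2867/46.
With the rebate, buyers effectively pay Pb = Ps − 4, where Ps is the price sellers receive.
Demand in terms of Ps becomes Qd = 64 − 0.2(Ps − 4) = 64.8 - 0.2Ps. Setting this equal to supply: 64.8 - 0.2Ps = -13 + 9Ps, so Ps = 389/46.
Buyers pay Pb = 389/46 − 4 = 205/46; Q' = -13 + 9·(389/46) = 2903/46.
Government outlay = subsidy × quantity = 4 × 2903/46 = 5806/23.

Government cost = 5806/23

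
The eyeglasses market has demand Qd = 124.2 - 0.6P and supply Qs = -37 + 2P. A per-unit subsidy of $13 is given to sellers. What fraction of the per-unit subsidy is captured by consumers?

Pre-subsidy: 124.2 - 0.6P = -37 + 2P gives P* = 62, Q* = 87.
With the subsidy, sellers receive Ps = Pb + 13 for each unit, where Pb is the price buyers pay.
Supply in terms of Pb becomes Qs = -37 + 2(Pb + 13) = -11 + 2Pb. Setting this equal to demand: 124.2 - 0.6Pb = -11 + 2Pb, so Pb = 52.
Sellers receive Ps = 52 + 13 = 65; Q' = 124.2 − 0.6·52 = 93.
Buyers' price falls by P* − Pb = 62 − 52 = 10; sellers' price rises by Ps − P* = 65 − 62 = 3.
So consumers capture 10/13 = 10/13 of each unit of subsidy.

Consumer share = 10/13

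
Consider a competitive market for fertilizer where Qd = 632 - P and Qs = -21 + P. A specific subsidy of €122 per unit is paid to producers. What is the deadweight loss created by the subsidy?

Deadweight loss = €3721

Pre-subsidy: 632 - P = -21 + P gives P* = 326.5, Q* = 305.5.
With the subsidy, sellers receive Ps = Pb + 122 for each unit, where Pb is the price buyers pay.
Supply in terms of Pb becomes Qs = -21 + 1(Pb + 122) = 101 + Pb. Setting this equal to demand: 632 - Pb = 101 + Pb, so Pb = 265.5.
Sellers receive Ps = 265.5 + 122 = 387.5; Q' = 632 − 1·265.5 = 366.5.
The subsidy expands output by 366.5 − 305.5 = 61 past the efficient level; on those units the gap between marginal cost and willingness to pay runs from 0 up to 122.
DWL = ½ × 122 × 61 = 3721.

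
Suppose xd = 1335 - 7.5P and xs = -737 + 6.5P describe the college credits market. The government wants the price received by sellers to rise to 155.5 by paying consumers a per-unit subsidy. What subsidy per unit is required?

Required subsidy s = 14 per unit

At a seller price of 155.5, quantity supplied is -737 + 6.5·155.5 = 273.75.
Buyers absorb 273.75 only when they pay Pb with 1335 − 7.5·Pb = 273.75, i.e. Pb = 141.5.
s = Ps − Pb = 155.5 − 141.5 = 14.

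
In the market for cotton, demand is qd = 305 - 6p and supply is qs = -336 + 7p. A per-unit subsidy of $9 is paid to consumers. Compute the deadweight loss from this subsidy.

Deadweight loss = 1701/13

Pre-subsidy: 305 - 6p = -336 + 7p gives p* = 641/13, q* = 119/13.
With the rebate, buyers effectively pay pb = ps − 9, where ps is the price sellers receive.
Demand in terms of ps becomes qd = 305 − 6(ps − 9) = 359 - 6ps. Setting this equal to supply: 359 - 6ps = -336 + 7ps, so ps = 695/13.
Buyers pay pb = 695/13 − 9 = 578/13; q' = -336 + 7·(695/13) = 497/13.
The subsidy expands output by 497/13 − 119/13 = 378/13 past the efficient level; on those units the gap between marginal cost and willingness to pay runs from 0 up to 9.
DWL = ½ × 9 × 378/13 = 1701/13.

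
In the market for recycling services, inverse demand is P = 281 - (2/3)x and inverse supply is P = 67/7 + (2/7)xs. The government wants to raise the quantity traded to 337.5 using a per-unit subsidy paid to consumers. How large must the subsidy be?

At x = 337.5, from the demand curve buyers pay Pb = 281 − (2/3)·337.5 = 56; from the supply curve sellers need Ps = 67/7 + (2/7)·337.5 = 106.
The subsidy must fill the gap: s = Ps − Pb = 106 − 56 = 50.

Required subsidy s = 50 per unit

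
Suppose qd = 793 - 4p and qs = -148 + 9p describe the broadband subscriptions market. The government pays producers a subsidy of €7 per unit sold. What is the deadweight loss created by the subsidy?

Pre-subsidy: 793 - 4p = -148 + 9p gives p* = 941/13, q* = 6545/13.
With the subsidy, sellers receive ps = pb + 7 for each unit, where pb is the price buyers pay.
Supply in terms of pb becomes qs = -148 + 9(pb + 7) = -85 + 9pb. Setting this equal to demand: 793 - 4pb = -85 + 9pb, so pb = 878/13.
Sellers receive ps = 878/13 + 7 = 969/13; q' = 793 − 4·(878/13) = 6797/13.
The subsidy expands output by 6797/13 − 6545/13 = 252/13 past the efficient level; on those units the gap between marginal cost and willingness to pay runs from 0 up to 7.
DWL = ½ × 7 × 252/13 = 882/13.

Deadweight loss = 882/13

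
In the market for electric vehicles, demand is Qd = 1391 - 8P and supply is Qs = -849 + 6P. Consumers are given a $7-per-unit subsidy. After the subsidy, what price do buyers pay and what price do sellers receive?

Pre-subsidy: 1391 - 8P = -849 + 6P gives P* = 160, Q* = 111.
With the rebate, buyers effectively pay Pb = Ps − 7, where Ps is the price sellers receive.
Demand in terms of Ps becomes Qd = 1391 − 8(Ps − 7) = 1447 - 8Ps. Setting this equal to supply: 1447 - 8Ps = -849 + 6Ps, so Ps = 164.
Buyers pay Pb = 164 − 7 = 157; Q' = -849 + 6·164 = 135.

Buyers pay $157; sellers receive $164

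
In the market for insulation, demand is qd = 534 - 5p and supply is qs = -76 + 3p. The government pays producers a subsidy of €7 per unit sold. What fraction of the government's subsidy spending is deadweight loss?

Pre-subsidy: 534 - 5p = -76 + 3p gives p* = 76.25, q* = 152.75.
With the subsidy, sellers receive ps = pb + 7 for each unit, where pb is the price buyers pay.
Supply in terms of pb becomes qs = -76 + 3(pb + 7) = -55 + 3pb. Setting this equal to demand: 534 - 5pb = -55 + 3pb, so pb = 73.625.
Sellers receive ps = 73.625 + 7 = 80.625; q' = 534 − 5·73.625 = 165.875.
ΔCS = ½(152.75 + 165.875)(76.25 − 73.625) = 418.1953125; ΔPS = ½(152.75 + 165.875)(80.625 − 76.25) = 696.9921875.
Government spending = 7 × 165.875 = 1161.125.
DWL = ½ × 7 × (165.875 − 152.75) = 45.9375; fraction = 45.9375 / 1161.125 = 105/2654.

DWL / government spending = 105/2654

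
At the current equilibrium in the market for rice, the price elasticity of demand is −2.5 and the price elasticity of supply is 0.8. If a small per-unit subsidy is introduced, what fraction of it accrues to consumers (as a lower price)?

For a small subsidy around the equilibrium, the benefit split depends on the relative slopes, which at a point are proportional to the elasticities.
Buyer share = εs/(εs + |εd|) = 0.8/(0.8 + 2.5) = 8/33; seller share = |εd|/(εs + |εd|) = 25/33.

Consumer share = 8/33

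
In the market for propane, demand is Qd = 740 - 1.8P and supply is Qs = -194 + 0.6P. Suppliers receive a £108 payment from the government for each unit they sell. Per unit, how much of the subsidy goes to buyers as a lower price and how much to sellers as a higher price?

Pre-subsidy: 740 - 1.8P = -194 + 0.6P gives P* = 2335/6, Q* = 39.5.
With the subsidy, sellers receive Ps = Pb + 108 for each unit, where Pb is the price buyers pay.
Supply in terms of Pb becomes Qs = -194 + 0.6(Pb + 108) = -129.2 + 0.6Pb. Setting this equal to demand: 740 - 1.8Pb = -129.2 + 0.6Pb, so Pb = 2173/6.
Sellers receive Ps = 2173/6 + 108 = 2821/6; Q' = 740 − 1.8·(2173/6) = 88.1.
Buyers' price falls by P* − Pb = 2335/6 − 2173/6 = 27; sellers' price rises by Ps − P* = 2821/6 − 2335/6 = 81.

Buyers gain £27 per unit; sellers gain £81 per unit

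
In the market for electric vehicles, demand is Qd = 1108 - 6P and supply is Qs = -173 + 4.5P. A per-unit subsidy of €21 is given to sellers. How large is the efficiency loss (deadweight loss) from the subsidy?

Pre-subsidy: 1108 - 6P = -173 + 4.5P gives P* = 122, Q* = 376.
With the subsidy, sellers receive Ps = Pb + 21 for each unit, where Pb is the price buyers pay.
Supply in terms of Pb becomes Qs = -173 + 4.5(Pb + 21) = -78.5 + 4.5Pb. Setting this equal to demand: 1108 - 6Pb = -78.5 + 4.5Pb, so Pb = 113.
Sellers receive Ps = 113 + 21 = 134; Q' = 1108 − 6·113 = 430.
The subsidy expands output by 430 − 376 = 54 past the efficient level; on those units the gap between marginal cost and willingness to pay runs from 0 up to 21.
DWL = ½ × 21 × 54 = 567.

Deadweight loss = €567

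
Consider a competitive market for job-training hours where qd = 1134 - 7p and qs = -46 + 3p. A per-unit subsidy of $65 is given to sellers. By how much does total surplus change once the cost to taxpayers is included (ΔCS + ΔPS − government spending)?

Net change in total surplus = -$4436.25

Pre-subsidy: 1134 - 7p = -46 + 3p gives p* = 118, q* = 308.
With the subsidy, sellers receive ps = pb + 65 for each unit, where pb is the price buyers pay.
Supply in terms of pb becomes qs = -46 + 3(pb + 65) = 149 + 3pb. Setting this equal to demand: 1134 - 7pb = 149 + 3pb, so pb = 98.5.
Sellers receive ps = 98.5 + 65 = 163.5; q' = 1134 − 7·98.5 = 444.5.
ΔCS = ½(308 + 444.5)(118 − 98.5) = 7336.875; ΔPS = ½(308 + 444.5)(163.5 − 118) = 17119.375.
Government spending = 65 × 444.5 = 28892.5.
Net change = 7336.875 + 17119.375 − 28892.5 = -4436.25. The loss equals the DWL triangle ½·65·136.5.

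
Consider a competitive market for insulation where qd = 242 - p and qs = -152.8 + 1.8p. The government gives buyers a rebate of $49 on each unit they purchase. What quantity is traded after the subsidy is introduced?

Pre-subsidy: 242 - p = -152.8 + 1.8p gives p* = 141, q* = 101.
With the rebate, buyers effectively pay pb = ps − 49, where ps is the price sellers receive.
Demand in terms of ps becomes qd = 242 − 1(ps − 49) = 291 - ps. Setting this equal to supply: 291 - ps = -152.8 + 1.8ps, so ps = 158.5.
Buyers pay pb = 158.5 − 49 = 109.5; q' = -152.8 + 1.8·158.5 = 132.5.

q' = 132.5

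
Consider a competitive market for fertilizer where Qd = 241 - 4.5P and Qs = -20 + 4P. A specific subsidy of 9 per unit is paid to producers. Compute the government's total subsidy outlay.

Pre-subsidy: 241 - 4.5P = -20 + 4P gives P* = 522/17, Q* = 1748/17.
With the subsidy, sellers receive Ps = Pb + 9 for each unit, where Pb is the price buyers pay.
Supply in terms of Pb becomes Qs = -20 + 4(Pb + 9) = 16 + 4Pb. Setting this equal to demand: 241 - 4.5Pb = 16 + 4Pb, so Pb = 450/17.
Sellers receive Ps = 450/17 + 9 = 603/17; Q' = 241 − 4.5·(450/17) = 2072/17.
Government outlay = subsidy × quantity = 9 × 2072/17 = 18648/17.

Government cost = 18648/17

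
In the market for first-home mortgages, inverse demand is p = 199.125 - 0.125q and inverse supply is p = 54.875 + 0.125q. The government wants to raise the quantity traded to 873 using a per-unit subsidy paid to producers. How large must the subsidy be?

At q = 873, from the demand curve buyers pay pb = 199.125 − 0.125·873 = 90; from the supply curve sellers need ps = 54.875 + 0.125·873 = 164.
The subsidy must fill the gap: s = ps − pb = 164 − 90 = 74.

Required subsidy s = 74 per unit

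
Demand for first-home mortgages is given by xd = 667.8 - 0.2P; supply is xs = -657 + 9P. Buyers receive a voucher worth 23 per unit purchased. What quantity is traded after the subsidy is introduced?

x' = 643.5

Pre-subsidy: 667.8 - 0.2P = -657 + 9P gives P* = 144, x* = 639.
With the rebate, buyers effectively pay Pb = Ps − 23, where Ps is the price sellers receive.
Demand in terms of Ps becomes xd = 667.8 − 0.2(Ps − 23) = 672.4 - 0.2Ps. Setting this equal to supply: 672.4 - 0.2Ps = -657 + 9Ps, so Ps = 144.5.
Buyers pay Pb = 144.5 − 23 = 121.5; x' = -657 + 9·144.5 = 643.5.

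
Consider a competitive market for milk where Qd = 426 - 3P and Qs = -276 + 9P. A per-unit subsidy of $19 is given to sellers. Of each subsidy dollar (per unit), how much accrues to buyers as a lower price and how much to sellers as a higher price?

Buyers gain $14.25 per unit; sellers gain $4.75 per unit

Pre-subsidy: 426 - 3P = -276 + 9P gives P* = 58.5, Q* = 250.5.
With the subsidy, sellers receive Ps = Pb + 19 for each unit, where Pb is the price buyers pay.
Supply in terms of Pb becomes Qs = -276 + 9(Pb + 19) = -105 + 9Pb. Setting this equal to demand: 426 - 3Pb = -105 + 9Pb, so Pb = 44.25.
Sellers receive Ps = 44.25 + 19 = 63.25; Q' = 426 − 3·44.25 = 293.25.
Buyers' price falls by P* − Pb = 58.5 − 44.25 = 14.25; sellers' price rises by Ps − P* = 63.25 − 58.5 = 4.75.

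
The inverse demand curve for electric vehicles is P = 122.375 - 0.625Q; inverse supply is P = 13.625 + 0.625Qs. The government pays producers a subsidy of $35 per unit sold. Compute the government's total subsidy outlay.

Government cost = $4025

Pre-subsidy: 122.375 - 0.625Q = 13.625 + 0.625Q gives Q* = 87 and P* = 68.
With the subsidy, sellers receive Ps = Pb + 35 for each unit, where Pb is the price buyers pay.
On the curves, Pb = 122.375 - 0.625Q and Ps = 13.625 + 0.625Q; the wedge Ps − Pb = 35 gives 13.625 + 0.625Q − (122.375 - 0.625Q) = 35, so Q' = 115.
Then Pb = 122.375 − 0.625·115 = 50.5 and Ps = 13.625 + 0.625·115 = 85.5.
Government outlay = subsidy × quantity = 35 × 115 = 4025.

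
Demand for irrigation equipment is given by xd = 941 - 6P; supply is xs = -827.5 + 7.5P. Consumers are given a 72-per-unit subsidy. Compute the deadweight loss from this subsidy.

Deadweight loss = 8640

Pre-subsidy: 941 - 6P = -827.5 + 7.5P gives P* = 131, x* = 155.
With the rebate, buyers effectively pay Pb = Ps − 72, where Ps is the price sellers receive.
Demand in terms of Ps becomes xd = 941 − 6(Ps − 72) = 1373 - 6Ps. Setting this equal to supply: 1373 - 6Ps = -827.5 + 7.5Ps, so Ps = 163.
Buyers pay Pb = 163 − 72 = 91; x' = -827.5 + 7.5·163 = 395.
The subsidy expands output by 395 − 155 = 240 past the efficient level; on those units the gap between marginal cost and willingness to pay runs from 0 up to 72.
DWL = ½ × 72 × 240 = 8640.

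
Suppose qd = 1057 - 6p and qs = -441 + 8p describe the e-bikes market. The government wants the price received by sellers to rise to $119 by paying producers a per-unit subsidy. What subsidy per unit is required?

At a seller price of 119, quantity supplied is -441 + 8·119 = 511.
Buyers absorb 511 only when they pay pb with 1057 − 6·pb = 511, i.e. pb = 91.
s = ps − pb = 119 − 91 = 28.

Required subsidy s = $28 per unit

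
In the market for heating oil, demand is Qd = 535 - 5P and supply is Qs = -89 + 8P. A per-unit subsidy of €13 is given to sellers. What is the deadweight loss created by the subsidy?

Pre-subsidy: 535 - 5P = -89 + 8P gives P* = 48, Q* = 295.
With the subsidy, sellers receive Ps = Pb + 13 for each unit, where Pb is the price buyers pay.
Supply in terms of Pb becomes Qs = -89 + 8(Pb + 13) = 15 + 8Pb. Setting this equal to demand: 535 - 5Pb = 15 + 8Pb, so Pb = 40.
Sellers receive Ps = 40 + 13 = 53; Q' = 535 − 5·40 = 335.
The subsidy expands output by 335 − 295 = 40 past the efficient level; on those units the gap between marginal cost and willingness to pay runs from 0 up to 13.
DWL = ½ × 13 × 40 = 260.

Deadweight loss = €260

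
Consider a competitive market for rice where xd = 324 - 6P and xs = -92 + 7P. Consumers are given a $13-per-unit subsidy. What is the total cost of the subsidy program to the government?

Government cost = $2262

Pre-subsidy: 324 - 6P = -92 + 7P gives P* = 32, x* = 132.
With the rebate, buyers effectively pay Pb = Ps − 13, where Ps is the price sellers receive.
Demand in terms of Ps becomes xd = 324 − 6(Ps − 13) = 402 - 6Ps. Setting this equal to supply: 402 - 6Ps = -92 + 7Ps, so Ps = 38.
Buyers pay Pb = 38 − 13 = 25; x' = -92 + 7·38 = 174.
Government outlay = subsidy × quantity = 13 × 174 = 2262.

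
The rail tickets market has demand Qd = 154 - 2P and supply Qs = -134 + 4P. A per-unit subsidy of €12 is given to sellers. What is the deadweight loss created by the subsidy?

Pre-subsidy: 154 - 2P = -134 + 4P gives P* = 48, Q* = 58.
With the subsidy, sellers receive Ps = Pb + 12 for each unit, where Pb is the price buyers pay.
Supply in terms of Pb becomes Qs = -134 + 4(Pb + 12) = -86 + 4Pb. Setting this equal to demand: 154 - 2Pb = -86 + 4Pb, so Pb = 40.
Sellers receive Ps = 40 + 12 = 52; Q' = 154 − 2·40 = 74.
The subsidy expands output by 74 − 58 = 16 past the efficient level; on those units the gap between marginal cost and willingness to pay runs from 0 up to 12.
DWL = ½ × 12 × 16 = 96.

Deadweight loss = €96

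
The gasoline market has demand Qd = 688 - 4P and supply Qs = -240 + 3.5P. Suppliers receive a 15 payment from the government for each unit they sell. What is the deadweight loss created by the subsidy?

Deadweight loss = 210

Pre-subsidy: 688 - 4P = -240 + 3.5P gives P* = 1856/15, Q* = 2896/15.
With the subsidy, sellers receive Ps = Pb + 15 for each unit, where Pb is the price buyers pay.
Supply in terms of Pb becomes Qs = -240 + 3.5(Pb + 15) = -187.5 + 3.5Pb. Setting this equal to demand: 688 - 4Pb = -187.5 + 3.5Pb, so Pb = 1751/15.
Sellers receive Ps = 1751/15 + 15 = 1976/15; Q' = 688 − 4·(1751/15) = 3316/15.
The subsidy expands output by 3316/15 − 2896/15 = 28 past the efficient level; on those units the gap between marginal cost and willingness to pay runs from 0 up to 15.
DWL = ½ × 15 × 28 = 210.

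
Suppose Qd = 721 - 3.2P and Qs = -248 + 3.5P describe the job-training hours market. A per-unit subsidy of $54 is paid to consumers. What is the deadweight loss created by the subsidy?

Pre-subsidy: 721 - 3.2P = -248 + 3.5P gives P* = 9690/67, Q* = 17299/67.
With the rebate, buyers effectively pay Pb = Ps − 54, where Ps is the price sellers receive.
Demand in terms of Ps becomes Qd = 721 − 3.2(Ps − 54) = 893.8 - 3.2Ps. Setting this equal to supply: 893.8 - 3.2Ps = -248 + 3.5Ps, so Ps = 11418/67.
Buyers pay Pb = 11418/67 − 54 = 7800/67; Q' = -248 + 3.5·(11418/67) = 23347/67.
The subsidy expands output by 23347/67 − 17299/67 = 6048/67 past the efficient level; on those units the gap between marginal cost and willingness to pay runs from 0 up to 54.
DWL = ½ × 54 × 6048/67 = 163296/67.

Deadweight loss = 163296/67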